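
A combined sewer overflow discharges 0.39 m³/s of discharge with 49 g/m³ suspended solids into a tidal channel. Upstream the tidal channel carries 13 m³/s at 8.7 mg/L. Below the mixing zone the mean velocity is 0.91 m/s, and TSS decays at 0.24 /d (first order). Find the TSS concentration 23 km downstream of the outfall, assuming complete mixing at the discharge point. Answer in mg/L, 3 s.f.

9.20 mg/L

After complete mixing, C₀ = (0.39·49 + 13·8.7) / 13.39 = 9.874 mg/L.
Travel time t = 2.3e+04 m / 0.91 m/s = 2.527e+04 s = 0.2925 d.
C = 9.874·exp(−0.24·0.2925) = 9.874·0.9322 = 9.204 mg/L.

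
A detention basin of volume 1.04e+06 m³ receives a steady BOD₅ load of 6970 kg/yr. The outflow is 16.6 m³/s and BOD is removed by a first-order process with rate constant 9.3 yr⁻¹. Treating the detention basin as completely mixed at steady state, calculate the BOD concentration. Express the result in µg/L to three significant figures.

Outflow Q = 16.6 m³/s × 3.156e+07 s/yr = 5.239e+08 m³/yr.
Steady-state CSTR mass balance: W = Q·C + k·V·C, so C = W/(Q + kV).
Q + kV = 5.239e+08 + 9.3·1.04e+06 = 5.335e+08 m³/yr.
C = 6970/5.335e+08 = 1.306e-05 kg/m³ = 0.01306 mg/L = 13.06 µg/L.

13.1 µg/L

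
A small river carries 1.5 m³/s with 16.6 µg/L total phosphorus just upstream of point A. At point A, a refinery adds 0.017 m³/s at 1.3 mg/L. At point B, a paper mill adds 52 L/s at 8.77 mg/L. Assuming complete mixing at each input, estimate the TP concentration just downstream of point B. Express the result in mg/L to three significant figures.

0.321 mg/L

16.6 µg/L = 0.0166 mg/L.
After input A: C = (1.5·0.0166 + 0.017·1.3) / 1.517 = 0.03098 mg/L.
52 L/s = 0.052 m³/s.
After input B: C = (1.517·0.03098 + 0.052·8.77) / 1.569 = 0.3206 mg/L.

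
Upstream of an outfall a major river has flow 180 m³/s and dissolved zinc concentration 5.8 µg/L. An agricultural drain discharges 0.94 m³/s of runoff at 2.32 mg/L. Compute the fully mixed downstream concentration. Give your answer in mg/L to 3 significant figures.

0.0178 mg/L

5.8 µg/L = 0.0058 mg/L.
By mass balance at complete mixing, C = (0.94·2.32 + 180·0.0058) / (0.94 + 180) = 3.225/180.9 = 0.01782 mg/L.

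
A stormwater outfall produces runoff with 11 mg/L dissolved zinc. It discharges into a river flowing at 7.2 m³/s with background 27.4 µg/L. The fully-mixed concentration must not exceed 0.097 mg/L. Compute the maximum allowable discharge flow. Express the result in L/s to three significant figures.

27.4 µg/L = 0.0274 mg/L.
Mass balance at complete mixing: C_std·(Q_w + Q_r) = Q_w·C_e + Q_r·C_b.
Rearranging, Q_w = Q_r·(C_std − C_b)/(C_e − C_std) = 7.2·(0.097 − 0.0274) / (11 − 0.097) = 0.04596 m³/s.
= 45.96 L/s.

46.0 L/s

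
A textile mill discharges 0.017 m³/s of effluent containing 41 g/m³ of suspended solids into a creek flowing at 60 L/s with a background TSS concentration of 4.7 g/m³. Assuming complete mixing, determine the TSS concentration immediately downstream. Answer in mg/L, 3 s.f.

60 L/s = 0.06 m³/s.
By mass balance at complete mixing, C = (0.017·41 + 0.06·4.7) / (0.017 + 0.06) = 0.979/0.077 = 12.71 mg/L.

12.7 mg/L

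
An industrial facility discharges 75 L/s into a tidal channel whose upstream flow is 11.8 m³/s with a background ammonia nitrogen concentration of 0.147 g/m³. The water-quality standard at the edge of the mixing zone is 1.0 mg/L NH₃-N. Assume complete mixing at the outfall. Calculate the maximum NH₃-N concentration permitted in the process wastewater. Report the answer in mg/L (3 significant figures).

135 mg/L

75 L/s = 0.075 m³/s.
Mass balance: 1·11.88 = 0.075·Cₑ + 11.8·0.147.
Cₑ = (11.88 − 1.735) / 0.075 = 135.2 mg/L.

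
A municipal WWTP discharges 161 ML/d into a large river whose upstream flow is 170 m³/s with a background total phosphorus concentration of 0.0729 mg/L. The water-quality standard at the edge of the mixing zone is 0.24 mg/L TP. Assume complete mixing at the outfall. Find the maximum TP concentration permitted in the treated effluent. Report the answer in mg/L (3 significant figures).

161 ML/d = 1.863 m³/s.
Mass balance: 0.24·171.9 = 1.863·Cₑ + 170·0.0729.
Cₑ = (41.25 − 12.39) / 1.863 = 15.48 mg/L.

15.5 mg/L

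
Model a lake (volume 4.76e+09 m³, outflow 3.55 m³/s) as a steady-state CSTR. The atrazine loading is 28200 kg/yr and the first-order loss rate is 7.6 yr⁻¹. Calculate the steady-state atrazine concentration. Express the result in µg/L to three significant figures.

Outflow Q = 3.55 m³/s × 3.156e+07 s/yr = 1.12e+08 m³/yr.
Steady-state CSTR mass balance: W = Q·C + k·V·C, so C = W/(Q + kV).
Q + kV = 1.12e+08 + 7.6·4.76e+09 = 3.629e+10 m³/yr.
C = 28200/3.629e+10 = 7.771e-07 kg/m³ = 0.0007771 mg/L = 0.7771 µg/L.

0.777 µg/L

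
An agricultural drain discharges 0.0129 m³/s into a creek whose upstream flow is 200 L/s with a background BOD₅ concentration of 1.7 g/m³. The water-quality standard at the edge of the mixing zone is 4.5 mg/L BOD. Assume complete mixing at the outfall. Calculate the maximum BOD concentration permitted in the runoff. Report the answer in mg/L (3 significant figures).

200 L/s = 0.2 m³/s.
Mass balance: 4.5·0.2129 = 0.0129·Cₑ + 0.2·1.7.
Cₑ = (0.9581 − 0.34) / 0.0129 = 47.91 mg/L.

47.9 mg/L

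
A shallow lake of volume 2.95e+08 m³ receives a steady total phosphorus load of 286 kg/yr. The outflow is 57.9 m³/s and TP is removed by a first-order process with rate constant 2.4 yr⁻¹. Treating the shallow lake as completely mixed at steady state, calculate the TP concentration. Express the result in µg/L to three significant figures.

0.113 µg/L

Outflow Q = 57.9 m³/s × 3.156e+07 s/yr = 1.827e+09 m³/yr.
Steady-state CSTR mass balance: W = Q·C + k·V·C, so C = W/(Q + kV).
Q + kV = 1.827e+09 + 2.4·2.95e+08 = 2.535e+09 m³/yr.
C = 286/2.535e+09 = 1.128e-07 kg/m³ = 0.0001128 mg/L = 0.1128 µg/L.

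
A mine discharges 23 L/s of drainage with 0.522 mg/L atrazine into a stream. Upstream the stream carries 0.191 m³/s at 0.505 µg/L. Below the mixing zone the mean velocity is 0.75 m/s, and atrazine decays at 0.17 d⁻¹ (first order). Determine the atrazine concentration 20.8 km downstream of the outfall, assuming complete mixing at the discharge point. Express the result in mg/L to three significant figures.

0.0536 mg/L

23 L/s = 0.023 m³/s.
0.505 µg/L = 0.000505 mg/L.
After complete mixing, C₀ = (0.023·0.522 + 0.191·0.000505) / 0.214 = 0.05655 mg/L.
Travel time t = 2.08e+04 m / 0.75 m/s = 2.773e+04 s = 0.321 d.
C = 0.05655·exp(−0.17·0.321) = 0.05655·0.9469 = 0.05355 mg/L.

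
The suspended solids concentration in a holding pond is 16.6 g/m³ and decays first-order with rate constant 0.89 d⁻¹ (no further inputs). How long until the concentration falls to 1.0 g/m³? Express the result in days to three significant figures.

t = ln(C₀/C)/k = ln(16.6/1.0)/0.89 = 2.809/0.89 = 3.157 d.

3.16 d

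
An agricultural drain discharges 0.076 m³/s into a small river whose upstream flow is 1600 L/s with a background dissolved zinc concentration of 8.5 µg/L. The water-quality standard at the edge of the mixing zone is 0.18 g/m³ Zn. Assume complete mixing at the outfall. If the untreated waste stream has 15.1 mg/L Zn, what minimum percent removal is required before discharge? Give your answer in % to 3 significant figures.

1600 L/s = 1.6 m³/s.
8.5 µg/L = 0.0085 mg/L.
Mass balance: 0.18·1.676 = 0.076·Cₑ + 1.6·0.0085.
Cₑ = (0.3017 − 0.0136) / 0.076 = 3.791 mg/L.
Required removal = 1 − 3.791/15.1 = 74.9 %.

74.9 %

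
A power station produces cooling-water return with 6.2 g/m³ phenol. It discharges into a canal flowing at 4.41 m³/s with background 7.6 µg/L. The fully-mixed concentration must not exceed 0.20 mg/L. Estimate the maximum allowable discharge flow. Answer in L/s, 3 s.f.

141 L/s

7.6 µg/L = 0.0076 mg/L.
Mass balance at complete mixing: C_std·(Q_w + Q_r) = Q_w·C_e + Q_r·C_b.
Rearranging, Q_w = Q_r·(C_std − C_b)/(C_e − C_std) = 4.41·(0.2 − 0.0076) / (6.2 − 0.2) = 0.1414 m³/s.
= 141.4 L/s.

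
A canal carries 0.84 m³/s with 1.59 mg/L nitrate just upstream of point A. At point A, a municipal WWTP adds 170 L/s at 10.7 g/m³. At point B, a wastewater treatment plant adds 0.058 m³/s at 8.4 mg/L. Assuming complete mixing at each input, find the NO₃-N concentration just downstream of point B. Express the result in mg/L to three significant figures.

170 L/s = 0.17 m³/s.
After input A: C = (0.84·1.59 + 0.17·10.7) / 1.01 = 3.123 mg/L.
After input B: C = (1.01·3.123 + 0.058·8.4) / 1.068 = 3.41 mg/L.

3.41 mg/L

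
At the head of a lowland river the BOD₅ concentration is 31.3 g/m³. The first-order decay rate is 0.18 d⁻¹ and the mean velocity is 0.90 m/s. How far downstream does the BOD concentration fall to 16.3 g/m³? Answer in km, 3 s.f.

From C = C₀·e^(−kt), t = ln(C₀/C)/k = ln(31.3/16.3)/0.18 = 0.6525/0.18 = 3.625 d.
Distance = v·t = 0.90 m/s × 3.132e+05 s = 2.819e+05 m = 281.9 km.

282 km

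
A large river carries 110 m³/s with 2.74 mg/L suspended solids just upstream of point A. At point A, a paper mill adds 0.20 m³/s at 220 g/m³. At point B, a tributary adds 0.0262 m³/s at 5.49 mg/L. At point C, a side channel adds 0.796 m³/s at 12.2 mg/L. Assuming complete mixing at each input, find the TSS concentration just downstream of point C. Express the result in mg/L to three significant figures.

After input A: C = (110·2.74 + 0.2·220) / 110.2 = 3.134 mg/L.
After input B: C = (110.2·3.134 + 0.0262·5.49) / 110.2 = 3.135 mg/L.
After input C: C = (110.2·3.135 + 0.796·12.2) / 111 = 3.2 mg/L.

3.20 mg/L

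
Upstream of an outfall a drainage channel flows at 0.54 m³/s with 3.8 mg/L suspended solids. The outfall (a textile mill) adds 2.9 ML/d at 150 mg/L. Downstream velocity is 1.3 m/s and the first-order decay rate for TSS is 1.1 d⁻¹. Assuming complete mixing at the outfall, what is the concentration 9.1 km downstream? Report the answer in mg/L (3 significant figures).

11.3 mg/L

2.9 ML/d = 0.03356 m³/s.
After complete mixing, C₀ = (0.03356·150 + 0.54·3.8) / 0.5736 = 12.36 mg/L.
Travel time t = 9100 m / 1.3 m/s = 7000 s = 0.08102 d.
C = 12.36·exp(−1.1·0.08102) = 12.36·0.9147 = 11.3 mg/L.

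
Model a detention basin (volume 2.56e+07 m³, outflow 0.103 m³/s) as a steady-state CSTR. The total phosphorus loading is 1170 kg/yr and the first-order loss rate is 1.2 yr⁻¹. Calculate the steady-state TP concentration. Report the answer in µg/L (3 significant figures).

Outflow Q = 0.103 m³/s × 3.156e+07 s/yr = 3.25e+06 m³/yr.
Steady-state CSTR mass balance: W = Q·C + k·V·C, so C = W/(Q + kV).
Q + kV = 3.25e+06 + 1.2·2.56e+07 = 3.397e+07 m³/yr.
C = 1170/3.397e+07 = 3.444e-05 kg/m³ = 0.03444 mg/L = 34.44 µg/L.

34.4 µg/L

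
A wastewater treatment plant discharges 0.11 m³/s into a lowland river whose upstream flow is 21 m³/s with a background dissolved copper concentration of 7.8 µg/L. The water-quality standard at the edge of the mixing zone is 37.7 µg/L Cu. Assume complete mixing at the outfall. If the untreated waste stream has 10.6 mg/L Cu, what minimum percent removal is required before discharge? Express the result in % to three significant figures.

45.8 %

7.8 µg/L = 0.0078 mg/L.
37.7 µg/L = 0.0377 mg/L.
Mass balance: 0.0377·21.11 = 0.11·Cₑ + 21·0.0078.
Cₑ = (0.7958 − 0.1638) / 0.11 = 5.746 mg/L.
Required removal = 1 − 5.746/10.6 = 45.79 %.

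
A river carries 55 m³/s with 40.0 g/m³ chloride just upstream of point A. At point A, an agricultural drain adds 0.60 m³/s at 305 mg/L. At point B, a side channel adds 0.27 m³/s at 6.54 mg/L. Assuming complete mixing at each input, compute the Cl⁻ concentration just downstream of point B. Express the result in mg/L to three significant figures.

After input A: C = (55·40 + 0.6·305) / 55.6 = 42.86 mg/L.
After input B: C = (55.6·42.86 + 0.27·6.54) / 55.87 = 42.68 mg/L.

42.7 mg/L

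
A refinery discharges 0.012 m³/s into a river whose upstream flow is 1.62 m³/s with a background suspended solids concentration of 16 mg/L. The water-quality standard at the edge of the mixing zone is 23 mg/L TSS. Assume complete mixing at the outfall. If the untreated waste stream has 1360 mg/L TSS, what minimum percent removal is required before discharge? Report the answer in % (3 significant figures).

28.8 %

Mass balance: 23·1.632 = 0.012·Cₑ + 1.62·16.
Cₑ = (37.54 − 25.92) / 0.012 = 968 mg/L.
Required removal = 1 − 968/1360 = 28.82 %.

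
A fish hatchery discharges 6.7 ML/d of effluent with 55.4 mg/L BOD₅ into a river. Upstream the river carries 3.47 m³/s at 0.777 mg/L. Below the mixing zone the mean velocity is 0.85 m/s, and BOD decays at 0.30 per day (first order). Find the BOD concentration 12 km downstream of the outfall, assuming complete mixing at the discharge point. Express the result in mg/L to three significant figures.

6.7 ML/d = 0.07755 m³/s.
After complete mixing, C₀ = (0.07755·55.4 + 3.47·0.777) / 3.548 = 1.971 mg/L.
Travel time t = 1.2e+04 m / 0.85 m/s = 1.412e+04 s = 0.1634 d.
C = 1.971·exp(−0.30·0.1634) = 1.971·0.9522 = 1.877 mg/L.

1.88 mg/L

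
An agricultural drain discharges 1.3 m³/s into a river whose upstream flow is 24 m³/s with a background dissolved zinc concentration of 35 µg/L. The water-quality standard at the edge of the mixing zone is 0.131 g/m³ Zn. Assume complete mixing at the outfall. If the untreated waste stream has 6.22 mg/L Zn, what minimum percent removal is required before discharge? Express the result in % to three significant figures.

69.4 %

35 µg/L = 0.035 mg/L.
Mass balance: 0.131·25.3 = 1.3·Cₑ + 24·0.035.
Cₑ = (3.314 − 0.84) / 1.3 = 1.903 mg/L.
Required removal = 1 − 1.903/6.22 = 69.4 %.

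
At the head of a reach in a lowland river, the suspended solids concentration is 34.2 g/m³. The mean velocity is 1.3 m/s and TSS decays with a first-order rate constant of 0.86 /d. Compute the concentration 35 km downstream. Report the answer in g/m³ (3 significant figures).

26.2 g/m³

Travel time t = 35 km / 1.3 m/s = 3.5e+04/1.3 = 2.692e+04 s = 0.3116 d.
First-order decay: C = 34.2·exp(−0.86·0.3116) = 34.2·0.7649 = 26.16 g/m³.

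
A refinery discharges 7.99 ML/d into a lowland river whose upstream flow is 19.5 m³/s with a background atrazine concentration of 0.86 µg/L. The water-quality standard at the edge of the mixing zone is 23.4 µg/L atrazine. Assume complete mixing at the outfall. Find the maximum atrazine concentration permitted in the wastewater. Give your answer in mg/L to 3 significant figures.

7.99 ML/d = 0.09248 m³/s.
0.86 µg/L = 0.00086 mg/L.
23.4 µg/L = 0.0234 mg/L.
Mass balance: 0.0234·19.59 = 0.09248·Cₑ + 19.5·0.00086.
Cₑ = (0.4585 − 0.01677) / 0.09248 = 4.776 mg/L.

4.78 mg/L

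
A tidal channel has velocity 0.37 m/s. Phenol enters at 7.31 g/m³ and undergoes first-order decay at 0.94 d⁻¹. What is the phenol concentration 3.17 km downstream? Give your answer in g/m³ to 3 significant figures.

6.66 g/m³

Travel time t = 3.17 km / 0.37 m/s = 3170/0.37 = 8568 s = 0.09916 d.
First-order decay: C = 7.31·exp(−0.94·0.09916) = 7.31·0.911 = 6.659 g/m³.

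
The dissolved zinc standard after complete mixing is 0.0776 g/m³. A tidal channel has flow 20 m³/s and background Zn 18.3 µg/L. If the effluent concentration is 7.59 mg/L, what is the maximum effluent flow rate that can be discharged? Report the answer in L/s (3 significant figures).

158 L/s

18.3 µg/L = 0.0183 mg/L.
Mass balance at complete mixing: C_std·(Q_w + Q_r) = Q_w·C_e + Q_r·C_b.
Rearranging, Q_w = Q_r·(C_std − C_b)/(C_e − C_std) = 20·(0.0776 − 0.0183) / (7.59 − 0.0776) = 0.1579 m³/s.
= 157.9 L/s.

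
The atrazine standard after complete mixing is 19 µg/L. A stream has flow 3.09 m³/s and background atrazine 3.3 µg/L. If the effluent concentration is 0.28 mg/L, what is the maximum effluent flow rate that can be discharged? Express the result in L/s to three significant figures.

186 L/s

3.3 µg/L = 0.0033 mg/L.
19 µg/L = 0.019 mg/L.
Mass balance at complete mixing: C_std·(Q_w + Q_r) = Q_w·C_e + Q_r·C_b.
Rearranging, Q_w = Q_r·(C_std − C_b)/(C_e − C_std) = 3.09·(0.019 − 0.0033) / (0.28 − 0.019) = 0.1859 m³/s.
= 185.9 L/s.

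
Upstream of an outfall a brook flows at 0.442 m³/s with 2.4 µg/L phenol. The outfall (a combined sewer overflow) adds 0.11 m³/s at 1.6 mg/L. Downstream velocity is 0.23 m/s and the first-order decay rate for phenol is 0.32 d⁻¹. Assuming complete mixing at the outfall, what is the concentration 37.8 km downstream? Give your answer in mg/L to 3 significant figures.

0.175 mg/L

2.4 µg/L = 0.0024 mg/L.
After complete mixing, C₀ = (0.11·1.6 + 0.442·0.0024) / 0.552 = 0.3208 mg/L.
Travel time t = 3.78e+04 m / 0.23 m/s = 1.643e+05 s = 1.902 d.
C = 0.3208·exp(−0.32·1.902) = 0.3208·0.5441 = 0.1745 mg/L.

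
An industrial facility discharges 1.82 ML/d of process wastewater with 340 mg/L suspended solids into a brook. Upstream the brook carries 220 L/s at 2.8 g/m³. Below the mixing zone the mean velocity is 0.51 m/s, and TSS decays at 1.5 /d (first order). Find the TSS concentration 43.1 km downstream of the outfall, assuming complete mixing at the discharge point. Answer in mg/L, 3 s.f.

1.82 ML/d = 0.02106 m³/s.
220 L/s = 0.22 m³/s.
After complete mixing, C₀ = (0.02106·340 + 0.22·2.8) / 0.2411 = 32.27 mg/L.
Travel time t = 4.31e+04 m / 0.51 m/s = 8.451e+04 s = 0.9781 d.
C = 32.27·exp(−1.5·0.9781) = 32.27·0.2306 = 7.44 mg/L.

7.44 mg/L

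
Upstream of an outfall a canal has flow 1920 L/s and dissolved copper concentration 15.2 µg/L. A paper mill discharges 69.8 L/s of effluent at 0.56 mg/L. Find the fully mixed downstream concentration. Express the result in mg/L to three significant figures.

69.8 L/s = 0.0698 m³/s.
1920 L/s = 1.92 m³/s.
15.2 µg/L = 0.0152 mg/L.
By mass balance at complete mixing, C = (0.0698·0.56 + 1.92·0.0152) / (0.0698 + 1.92) = 0.06827/1.99 = 0.03431 mg/L.

0.0343 mg/L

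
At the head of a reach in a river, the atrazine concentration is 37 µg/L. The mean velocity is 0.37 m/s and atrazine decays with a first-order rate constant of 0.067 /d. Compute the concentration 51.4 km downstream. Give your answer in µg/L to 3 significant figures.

Travel time t = 51.4 km / 0.37 m/s = 5.14e+04/0.37 = 1.389e+05 s = 1.608 d.
First-order decay: C = 37·exp(−0.067·1.608) = 37·0.8979 = 33.22 µg/L.

33.2 µg/L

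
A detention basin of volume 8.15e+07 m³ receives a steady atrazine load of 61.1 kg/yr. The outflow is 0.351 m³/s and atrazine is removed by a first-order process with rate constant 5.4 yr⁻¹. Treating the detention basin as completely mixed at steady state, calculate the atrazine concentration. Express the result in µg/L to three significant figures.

0.135 µg/L

Outflow Q = 0.351 m³/s × 3.156e+07 s/yr = 1.108e+07 m³/yr.
Steady-state CSTR mass balance: W = Q·C + k·V·C, so C = W/(Q + kV).
Q + kV = 1.108e+07 + 5.4·8.15e+07 = 4.512e+08 m³/yr.
C = 61.1/4.512e+08 = 1.354e-07 kg/m³ = 0.0001354 mg/L = 0.1354 µg/L.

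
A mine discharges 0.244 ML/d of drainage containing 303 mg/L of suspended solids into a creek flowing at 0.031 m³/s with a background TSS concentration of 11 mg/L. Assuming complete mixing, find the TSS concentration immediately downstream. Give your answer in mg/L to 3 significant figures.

0.244 ML/d = 0.002824 m³/s.
Conservation of mass across the mixing zone: C = (0.002824·303 + 0.031·11) / (0.002824 + 0.031) = 1.197/0.03382 = 35.38 mg/L.

35.4 mg/L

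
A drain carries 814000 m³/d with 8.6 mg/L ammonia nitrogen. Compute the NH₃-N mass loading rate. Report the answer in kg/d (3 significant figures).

814000 m³/d = 9.421 m³/s.
Mass flux = Q·C = 9.421 m³/s × 8.6 g/m³ = 81.02 g/s.
= 81.02 g/s × 86.4 = 7000 kg/d.

7000 kg/d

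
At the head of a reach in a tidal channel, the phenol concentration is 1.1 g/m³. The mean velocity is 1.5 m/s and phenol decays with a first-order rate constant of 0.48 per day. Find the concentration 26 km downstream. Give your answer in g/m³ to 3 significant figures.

Travel time t = 26 km / 1.5 m/s = 2.6e+04/1.5 = 1.733e+04 s = 0.2006 d.
First-order decay: C = 1.1·exp(−0.48·0.2006) = 1.1·0.9082 = 0.999 g/m³.

0.999 g/m³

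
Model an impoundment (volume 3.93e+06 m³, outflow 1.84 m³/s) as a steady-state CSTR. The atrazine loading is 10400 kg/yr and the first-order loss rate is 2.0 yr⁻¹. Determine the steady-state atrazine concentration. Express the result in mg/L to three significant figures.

0.158 mg/L

Outflow Q = 1.84 m³/s × 3.156e+07 s/yr = 5.807e+07 m³/yr.
Steady-state CSTR mass balance: W = Q·C + k·V·C, so C = W/(Q + kV).
Q + kV = 5.807e+07 + 2.0·3.93e+06 = 6.593e+07 m³/yr.
C = 10400/6.593e+07 = 0.0001578 kg/m³ = 0.1578 mg/L.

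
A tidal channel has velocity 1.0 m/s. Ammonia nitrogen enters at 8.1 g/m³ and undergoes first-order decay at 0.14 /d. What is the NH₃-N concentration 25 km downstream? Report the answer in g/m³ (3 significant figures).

Travel time t = 25 km / 1.0 m/s = 2.5e+04/1.0 = 2.5e+04 s = 0.2894 d.
First-order decay: C = 8.1·exp(−0.14·0.2894) = 8.1·0.9603 = 7.778 g/m³.

7.78 g/m³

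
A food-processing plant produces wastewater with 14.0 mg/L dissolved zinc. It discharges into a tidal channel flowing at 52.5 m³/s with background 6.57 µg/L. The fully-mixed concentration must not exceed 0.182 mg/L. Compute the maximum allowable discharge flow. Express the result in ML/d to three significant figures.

57.6 ML/d

6.57 µg/L = 0.00657 mg/L.
Mass balance at complete mixing: C_std·(Q_w + Q_r) = Q_w·C_e + Q_r·C_b.
Rearranging, Q_w = Q_r·(C_std − C_b)/(C_e − C_std) = 52.5·(0.182 − 0.00657) / (14 − 0.182) = 0.6665 m³/s.
= 57.59 ML/d.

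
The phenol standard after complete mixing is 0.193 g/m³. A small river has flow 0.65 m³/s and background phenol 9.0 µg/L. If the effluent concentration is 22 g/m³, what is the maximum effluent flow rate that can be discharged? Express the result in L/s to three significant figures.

5.48 L/s

9.0 µg/L = 0.009 mg/L.
Mass balance at complete mixing: C_std·(Q_w + Q_r) = Q_w·C_e + Q_r·C_b.
Rearranging, Q_w = Q_r·(C_std − C_b)/(C_e − C_std) = 0.65·(0.193 − 0.009) / (22 − 0.193) = 0.005484 m³/s.
= 5.484 L/s.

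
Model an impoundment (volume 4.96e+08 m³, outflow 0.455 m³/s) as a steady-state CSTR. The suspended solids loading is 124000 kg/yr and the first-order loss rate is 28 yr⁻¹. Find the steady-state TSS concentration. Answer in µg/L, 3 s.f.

8.92 µg/L

Outflow Q = 0.455 m³/s × 3.156e+07 s/yr = 1.436e+07 m³/yr.
Steady-state CSTR mass balance: W = Q·C + k·V·C, so C = W/(Q + kV).
Q + kV = 1.436e+07 + 28·4.96e+08 = 1.39e+10 m³/yr.
C = 124000/1.39e+10 = 8.919e-06 kg/m³ = 0.008919 mg/L = 8.919 µg/L.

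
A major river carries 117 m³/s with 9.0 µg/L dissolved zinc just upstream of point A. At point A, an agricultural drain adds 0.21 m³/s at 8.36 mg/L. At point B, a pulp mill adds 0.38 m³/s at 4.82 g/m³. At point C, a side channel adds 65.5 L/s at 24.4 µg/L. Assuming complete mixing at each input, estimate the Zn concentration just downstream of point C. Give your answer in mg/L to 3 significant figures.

9.0 µg/L = 0.009 mg/L.
After input A: C = (117·0.009 + 0.21·8.36) / 117.2 = 0.02396 mg/L.
After input B: C = (117.2·0.02396 + 0.38·4.82) / 117.6 = 0.03946 mg/L.
65.5 L/s = 0.0655 m³/s.
24.4 µg/L = 0.0244 mg/L.
After input C: C = (117.6·0.03946 + 0.0655·0.0244) / 117.7 = 0.03945 mg/L.

0.0395 mg/L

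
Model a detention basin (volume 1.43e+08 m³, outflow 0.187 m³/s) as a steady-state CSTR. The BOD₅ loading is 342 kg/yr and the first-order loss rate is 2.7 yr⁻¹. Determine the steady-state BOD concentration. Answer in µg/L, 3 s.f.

Outflow Q = 0.187 m³/s × 3.156e+07 s/yr = 5.901e+06 m³/yr.
Steady-state CSTR mass balance: W = Q·C + k·V·C, so C = W/(Q + kV).
Q + kV = 5.901e+06 + 2.7·1.43e+08 = 3.92e+08 m³/yr.
C = 342/3.92e+08 = 8.724e-07 kg/m³ = 0.0008724 mg/L = 0.8724 µg/L.

0.872 µg/L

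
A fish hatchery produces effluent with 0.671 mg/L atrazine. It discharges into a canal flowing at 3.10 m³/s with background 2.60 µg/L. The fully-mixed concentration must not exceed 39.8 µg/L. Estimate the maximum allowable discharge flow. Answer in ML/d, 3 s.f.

2.60 µg/L = 0.0026 mg/L.
39.8 µg/L = 0.0398 mg/L.
Mass balance at complete mixing: C_std·(Q_w + Q_r) = Q_w·C_e + Q_r·C_b.
Rearranging, Q_w = Q_r·(C_std − C_b)/(C_e − C_std) = 3.10·(0.0398 − 0.0026) / (0.671 − 0.0398) = 0.1827 m³/s.
= 15.79 ML/d.

15.8 ML/d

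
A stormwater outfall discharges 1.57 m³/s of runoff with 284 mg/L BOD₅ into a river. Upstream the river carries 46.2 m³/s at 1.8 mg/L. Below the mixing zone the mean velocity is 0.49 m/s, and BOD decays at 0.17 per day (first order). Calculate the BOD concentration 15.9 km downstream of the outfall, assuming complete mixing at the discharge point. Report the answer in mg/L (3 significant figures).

After complete mixing, C₀ = (1.57·284 + 46.2·1.8) / 47.77 = 11.07 mg/L.
Travel time t = 1.59e+04 m / 0.49 m/s = 3.245e+04 s = 0.3756 d.
C = 11.07·exp(−0.17·0.3756) = 11.07·0.9381 = 10.39 mg/L.

10.4 mg/L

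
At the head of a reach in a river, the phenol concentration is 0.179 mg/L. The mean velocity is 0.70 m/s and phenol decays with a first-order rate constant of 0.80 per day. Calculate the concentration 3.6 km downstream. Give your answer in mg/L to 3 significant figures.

0.171 mg/L

Travel time t = 3.6 km / 0.70 m/s = 3600/0.70 = 5143 s = 0.05952 d.
First-order decay: C = 0.179·exp(−0.80·0.05952) = 0.179·0.9535 = 0.1707 mg/L.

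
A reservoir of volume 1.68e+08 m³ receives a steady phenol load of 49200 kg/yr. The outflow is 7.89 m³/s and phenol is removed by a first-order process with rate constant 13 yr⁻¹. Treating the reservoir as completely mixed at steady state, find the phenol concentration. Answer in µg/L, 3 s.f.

Outflow Q = 7.89 m³/s × 3.156e+07 s/yr = 2.49e+08 m³/yr.
Steady-state CSTR mass balance: W = Q·C + k·V·C, so C = W/(Q + kV).
Q + kV = 2.49e+08 + 13·1.68e+08 = 2.433e+09 m³/yr.
C = 49200/2.433e+09 = 2.022e-05 kg/m³ = 0.02022 mg/L = 20.22 µg/L.

20.2 µg/L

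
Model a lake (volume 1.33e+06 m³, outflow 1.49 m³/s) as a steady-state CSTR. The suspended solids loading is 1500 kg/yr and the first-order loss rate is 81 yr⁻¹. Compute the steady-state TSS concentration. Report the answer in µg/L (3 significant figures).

Outflow Q = 1.49 m³/s × 3.156e+07 s/yr = 4.702e+07 m³/yr.
Steady-state CSTR mass balance: W = Q·C + k·V·C, so C = W/(Q + kV).
Q + kV = 4.702e+07 + 81·1.33e+06 = 1.548e+08 m³/yr.
C = 1500/1.548e+08 = 9.693e-06 kg/m³ = 0.009693 mg/L = 9.693 µg/L.

9.69 µg/L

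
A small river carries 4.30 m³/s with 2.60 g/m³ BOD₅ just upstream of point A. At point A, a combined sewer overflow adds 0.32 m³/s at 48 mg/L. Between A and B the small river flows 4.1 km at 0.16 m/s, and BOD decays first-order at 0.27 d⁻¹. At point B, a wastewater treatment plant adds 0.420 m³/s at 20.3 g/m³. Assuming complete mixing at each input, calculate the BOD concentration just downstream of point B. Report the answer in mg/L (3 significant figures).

After input A: C = (4.3·2.6 + 0.32·48) / 4.62 = 5.745 mg/L.
Over the 4.1 km reach to input B (t = 2.562e+04 s = 0.2966 d), decay gives C = 5.745·exp(−0.27·0.2966) = 5.303 mg/L.
After input B: C = (4.62·5.303 + 0.42·20.3) / 5.04 = 6.552 mg/L.

6.55 mg/L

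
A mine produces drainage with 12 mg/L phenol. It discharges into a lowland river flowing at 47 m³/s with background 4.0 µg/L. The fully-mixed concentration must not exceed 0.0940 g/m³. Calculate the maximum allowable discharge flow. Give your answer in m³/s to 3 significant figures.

4.0 µg/L = 0.004 mg/L.
Mass balance at complete mixing: C_std·(Q_w + Q_r) = Q_w·C_e + Q_r·C_b.
Rearranging, Q_w = Q_r·(C_std − C_b)/(C_e − C_std) = 47·(0.094 − 0.004) / (12 − 0.094) = 0.3553 m³/s.

0.355 m³/s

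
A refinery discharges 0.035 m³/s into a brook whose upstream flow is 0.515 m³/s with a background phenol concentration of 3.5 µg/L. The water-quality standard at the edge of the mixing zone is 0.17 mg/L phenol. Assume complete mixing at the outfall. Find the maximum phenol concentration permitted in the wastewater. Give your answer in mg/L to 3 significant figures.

2.62 mg/L

3.5 µg/L = 0.0035 mg/L.
Mass balance: 0.17·0.55 = 0.035·Cₑ + 0.515·0.0035.
Cₑ = (0.0935 − 0.001803) / 0.035 = 2.62 mg/L.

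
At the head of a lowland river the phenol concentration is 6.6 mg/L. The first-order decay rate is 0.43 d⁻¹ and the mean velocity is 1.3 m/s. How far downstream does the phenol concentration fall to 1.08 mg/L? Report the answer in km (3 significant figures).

From C = C₀·e^(−kt), t = ln(C₀/C)/k = ln(6.6/1.08)/0.43 = 1.81/0.43 = 4.21 d.
Distance = v·t = 1.3 m/s × 3.637e+05 s = 4.728e+05 m = 472.8 km.

473 km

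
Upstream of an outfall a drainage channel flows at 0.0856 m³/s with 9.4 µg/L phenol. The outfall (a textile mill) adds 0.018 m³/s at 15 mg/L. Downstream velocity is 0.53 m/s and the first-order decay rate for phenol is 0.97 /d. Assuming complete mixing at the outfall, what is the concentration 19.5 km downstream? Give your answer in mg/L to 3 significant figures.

9.4 µg/L = 0.0094 mg/L.
After complete mixing, C₀ = (0.018·15 + 0.0856·0.0094) / 0.1036 = 2.614 mg/L.
Travel time t = 1.95e+04 m / 0.53 m/s = 3.679e+04 s = 0.4258 d.
C = 2.614·exp(−0.97·0.4258) = 2.614·0.6616 = 1.729 mg/L.

1.73 mg/L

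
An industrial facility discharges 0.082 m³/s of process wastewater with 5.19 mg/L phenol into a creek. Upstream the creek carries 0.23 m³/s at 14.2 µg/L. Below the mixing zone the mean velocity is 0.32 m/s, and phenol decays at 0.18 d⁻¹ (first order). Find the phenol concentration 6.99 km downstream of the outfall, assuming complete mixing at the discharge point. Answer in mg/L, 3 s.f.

14.2 µg/L = 0.0142 mg/L.
After complete mixing, C₀ = (0.082·5.19 + 0.23·0.0142) / 0.312 = 1.375 mg/L.
Travel time t = 6990 m / 0.32 m/s = 2.184e+04 s = 0.2528 d.
C = 1.375·exp(−0.18·0.2528) = 1.375·0.9555 = 1.313 mg/L.

1.31 mg/L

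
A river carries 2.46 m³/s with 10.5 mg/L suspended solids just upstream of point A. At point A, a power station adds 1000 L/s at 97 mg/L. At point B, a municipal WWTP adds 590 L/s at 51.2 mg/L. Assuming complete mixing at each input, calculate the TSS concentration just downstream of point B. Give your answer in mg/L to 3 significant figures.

37.8 mg/L

1000 L/s = 1 m³/s.
After input A: C = (2.46·10.5 + 1·97) / 3.46 = 35.5 mg/L.
590 L/s = 0.59 m³/s.
After input B: C = (3.46·35.5 + 0.59·51.2) / 4.05 = 37.79 mg/L.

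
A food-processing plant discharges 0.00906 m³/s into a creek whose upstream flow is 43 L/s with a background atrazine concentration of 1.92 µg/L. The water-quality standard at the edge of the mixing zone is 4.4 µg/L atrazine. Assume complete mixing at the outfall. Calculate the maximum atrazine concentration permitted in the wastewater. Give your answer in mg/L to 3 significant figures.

43 L/s = 0.043 m³/s.
1.92 µg/L = 0.00192 mg/L.
4.4 µg/L = 0.0044 mg/L.
Mass balance: 0.0044·0.05206 = 0.00906·Cₑ + 0.043·0.00192.
Cₑ = (0.0002291 − 8.256e-05) / 0.00906 = 0.01617 mg/L.

0.0162 mg/L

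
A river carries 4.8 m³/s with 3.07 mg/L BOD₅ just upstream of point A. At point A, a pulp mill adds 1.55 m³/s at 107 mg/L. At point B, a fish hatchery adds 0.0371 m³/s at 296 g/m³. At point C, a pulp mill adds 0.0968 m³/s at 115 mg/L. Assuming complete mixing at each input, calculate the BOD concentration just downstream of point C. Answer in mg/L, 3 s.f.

31.3 mg/L

After input A: C = (4.8·3.07 + 1.55·107) / 6.35 = 28.44 mg/L.
After input B: C = (6.35·28.44 + 0.0371·296) / 6.387 = 29.99 mg/L.
After input C: C = (6.387·29.99 + 0.0968·115) / 6.484 = 31.26 mg/L.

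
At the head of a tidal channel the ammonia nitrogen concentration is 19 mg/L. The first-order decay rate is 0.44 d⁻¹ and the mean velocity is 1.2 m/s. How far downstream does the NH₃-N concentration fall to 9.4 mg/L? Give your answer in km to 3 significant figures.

166 km

From C = C₀·e^(−kt), t = ln(C₀/C)/k = ln(19/9.4)/0.44 = 0.7037/0.44 = 1.599 d.
Distance = v·t = 1.2 m/s × 1.382e+05 s = 1.658e+05 m = 165.8 km.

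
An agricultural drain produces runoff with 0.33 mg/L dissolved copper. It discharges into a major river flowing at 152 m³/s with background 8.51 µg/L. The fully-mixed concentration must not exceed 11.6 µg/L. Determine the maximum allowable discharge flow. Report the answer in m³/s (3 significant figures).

8.51 µg/L = 0.00851 mg/L.
11.6 µg/L = 0.0116 mg/L.
Mass balance at complete mixing: C_std·(Q_w + Q_r) = Q_w·C_e + Q_r·C_b.
Rearranging, Q_w = Q_r·(C_std − C_b)/(C_e − C_std) = 152·(0.0116 − 0.00851) / (0.33 − 0.0116) = 1.475 m³/s.

1.48 m³/s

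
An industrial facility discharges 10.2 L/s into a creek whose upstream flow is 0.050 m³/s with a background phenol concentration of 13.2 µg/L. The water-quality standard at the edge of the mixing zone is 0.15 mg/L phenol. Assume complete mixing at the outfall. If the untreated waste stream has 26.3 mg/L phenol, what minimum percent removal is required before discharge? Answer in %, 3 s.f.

10.2 L/s = 0.0102 m³/s.
13.2 µg/L = 0.0132 mg/L.
Mass balance: 0.15·0.0602 = 0.0102·Cₑ + 0.05·0.0132.
Cₑ = (0.00903 − 0.00066) / 0.0102 = 0.8206 mg/L.
Required removal = 1 − 0.8206/26.3 = 96.88 %.

96.9 %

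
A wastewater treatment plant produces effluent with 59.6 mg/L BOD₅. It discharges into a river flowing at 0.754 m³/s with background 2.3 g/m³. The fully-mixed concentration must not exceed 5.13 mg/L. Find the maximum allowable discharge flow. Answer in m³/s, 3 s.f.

Mass balance at complete mixing: C_std·(Q_w + Q_r) = Q_w·C_e + Q_r·C_b.
Rearranging, Q_w = Q_r·(C_std − C_b)/(C_e − C_std) = 0.754·(5.13 − 2.3) / (59.6 − 5.13) = 0.03917 m³/s.

0.0392 m³/s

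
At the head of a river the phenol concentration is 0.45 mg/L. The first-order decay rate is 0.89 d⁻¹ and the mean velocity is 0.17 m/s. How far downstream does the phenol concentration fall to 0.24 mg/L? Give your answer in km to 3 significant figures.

10.4 km

From C = C₀·e^(−kt), t = ln(C₀/C)/k = ln(0.45/0.24)/0.89 = 0.6286/0.89 = 0.7063 d.
Distance = v·t = 0.17 m/s × 6.102e+04 s = 1.037e+04 m = 10.37 km.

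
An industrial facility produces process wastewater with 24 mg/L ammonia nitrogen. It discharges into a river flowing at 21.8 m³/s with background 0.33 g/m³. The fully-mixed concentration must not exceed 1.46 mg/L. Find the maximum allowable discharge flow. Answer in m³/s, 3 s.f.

Mass balance at complete mixing: C_std·(Q_w + Q_r) = Q_w·C_e + Q_r·C_b.
Rearranging, Q_w = Q_r·(C_std − C_b)/(C_e − C_std) = 21.8·(1.46 − 0.33) / (24 − 1.46) = 1.093 m³/s.

1.09 m³/s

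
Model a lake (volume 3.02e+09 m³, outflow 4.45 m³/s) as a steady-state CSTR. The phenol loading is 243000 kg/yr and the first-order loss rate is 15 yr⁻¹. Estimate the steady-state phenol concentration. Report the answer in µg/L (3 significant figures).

Outflow Q = 4.45 m³/s × 3.156e+07 s/yr = 1.404e+08 m³/yr.
Steady-state CSTR mass balance: W = Q·C + k·V·C, so C = W/(Q + kV).
Q + kV = 1.404e+08 + 15·3.02e+09 = 4.544e+10 m³/yr.
C = 243000/4.544e+10 = 5.348e-06 kg/m³ = 0.005348 mg/L = 5.348 µg/L.

5.35 µg/L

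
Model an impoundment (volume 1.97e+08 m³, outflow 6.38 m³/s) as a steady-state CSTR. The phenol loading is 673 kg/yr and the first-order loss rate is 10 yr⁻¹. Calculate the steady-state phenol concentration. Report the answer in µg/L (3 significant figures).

Outflow Q = 6.38 m³/s × 3.156e+07 s/yr = 2.013e+08 m³/yr.
Steady-state CSTR mass balance: W = Q·C + k·V·C, so C = W/(Q + kV).
Q + kV = 2.013e+08 + 10·1.97e+08 = 2.171e+09 m³/yr.
C = 673/2.171e+09 = 3.099e-07 kg/m³ = 0.0003099 mg/L = 0.3099 µg/L.

0.310 µg/L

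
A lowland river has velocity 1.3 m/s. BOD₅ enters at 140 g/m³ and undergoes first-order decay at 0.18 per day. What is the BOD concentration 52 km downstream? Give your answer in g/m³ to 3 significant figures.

Travel time t = 52 km / 1.3 m/s = 5.2e+04/1.3 = 4e+04 s = 0.463 d.
First-order decay: C = 140·exp(−0.18·0.463) = 140·0.92 = 128.8 g/m³.

129 g/m³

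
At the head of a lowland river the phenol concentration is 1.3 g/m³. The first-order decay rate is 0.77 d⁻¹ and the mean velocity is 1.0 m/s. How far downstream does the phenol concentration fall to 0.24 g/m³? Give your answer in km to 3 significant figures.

190 km

From C = C₀·e^(−kt), t = ln(C₀/C)/k = ln(1.3/0.24)/0.77 = 1.689/0.77 = 2.194 d.
Distance = v·t = 1.0 m/s × 1.896e+05 s = 1.896e+05 m = 189.6 km.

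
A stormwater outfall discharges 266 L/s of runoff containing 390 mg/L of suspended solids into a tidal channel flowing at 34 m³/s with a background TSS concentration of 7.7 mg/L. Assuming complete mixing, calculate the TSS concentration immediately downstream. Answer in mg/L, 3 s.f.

10.7 mg/L

266 L/s = 0.266 m³/s.
Flow-weighted mixing gives C = (0.266·390 + 34·7.7) / (0.266 + 34) = 365.5/34.27 = 10.67 mg/L.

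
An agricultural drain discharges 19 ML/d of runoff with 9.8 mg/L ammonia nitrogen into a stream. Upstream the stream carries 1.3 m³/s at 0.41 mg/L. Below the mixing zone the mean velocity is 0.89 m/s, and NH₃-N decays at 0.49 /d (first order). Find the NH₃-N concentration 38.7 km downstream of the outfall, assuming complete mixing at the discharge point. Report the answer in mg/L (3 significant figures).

19 ML/d = 0.2199 m³/s.
After complete mixing, C₀ = (0.2199·9.8 + 1.3·0.41) / 1.52 = 1.769 mg/L.
Travel time t = 3.87e+04 m / 0.89 m/s = 4.348e+04 s = 0.5033 d.
C = 1.769·exp(−0.49·0.5033) = 1.769·0.7814 = 1.382 mg/L.

1.38 mg/L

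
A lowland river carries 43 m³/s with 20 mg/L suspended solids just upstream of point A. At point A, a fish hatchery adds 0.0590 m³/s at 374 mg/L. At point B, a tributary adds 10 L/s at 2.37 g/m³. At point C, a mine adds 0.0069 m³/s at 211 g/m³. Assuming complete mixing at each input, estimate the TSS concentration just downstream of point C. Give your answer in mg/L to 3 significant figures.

20.5 mg/L

After input A: C = (43·20 + 0.059·374) / 43.06 = 20.49 mg/L.
10 L/s = 0.01 m³/s.
After input B: C = (43.06·20.49 + 0.01·2.37) / 43.07 = 20.48 mg/L.
After input C: C = (43.07·20.48 + 0.0069·211) / 43.08 = 20.51 mg/L.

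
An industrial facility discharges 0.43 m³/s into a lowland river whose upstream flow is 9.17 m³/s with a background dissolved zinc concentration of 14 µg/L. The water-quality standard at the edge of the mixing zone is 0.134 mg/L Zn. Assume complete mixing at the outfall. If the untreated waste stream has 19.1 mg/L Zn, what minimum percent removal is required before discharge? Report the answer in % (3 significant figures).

14 µg/L = 0.014 mg/L.
Mass balance: 0.134·9.6 = 0.43·Cₑ + 9.17·0.014.
Cₑ = (1.286 − 0.1284) / 0.43 = 2.693 mg/L.
Required removal = 1 − 2.693/19.1 = 85.9 %.

85.9 %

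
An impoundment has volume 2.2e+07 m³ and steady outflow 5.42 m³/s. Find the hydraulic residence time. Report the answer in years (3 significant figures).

Q = 5.42 m³/s × 3.156e+07 s/yr = 1.71e+08 m³/yr.
Hydraulic residence time τ = V/Q = 2.2e+07/1.71e+08 = 0.1286 yr.

0.129 yr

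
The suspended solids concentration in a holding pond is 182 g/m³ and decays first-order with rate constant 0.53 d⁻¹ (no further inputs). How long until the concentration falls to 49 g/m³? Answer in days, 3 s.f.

t = ln(C₀/C)/k = ln(182/49)/0.53 = 1.312/0.53 = 2.476 d.

2.48 d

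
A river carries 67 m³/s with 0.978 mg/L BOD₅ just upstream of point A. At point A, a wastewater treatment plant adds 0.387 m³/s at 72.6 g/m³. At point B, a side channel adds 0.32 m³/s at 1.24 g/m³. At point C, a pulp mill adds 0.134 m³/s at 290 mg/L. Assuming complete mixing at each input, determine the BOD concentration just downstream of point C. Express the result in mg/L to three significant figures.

After input A: C = (67·0.978 + 0.387·72.6) / 67.39 = 1.389 mg/L.
After input B: C = (67.39·1.389 + 0.32·1.24) / 67.71 = 1.389 mg/L.
After input C: C = (67.71·1.389 + 0.134·290) / 67.84 = 1.959 mg/L.

1.96 mg/L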